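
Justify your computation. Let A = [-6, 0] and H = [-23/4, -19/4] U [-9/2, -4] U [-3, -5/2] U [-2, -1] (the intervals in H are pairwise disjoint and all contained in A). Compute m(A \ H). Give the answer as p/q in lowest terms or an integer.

The ambient interval has length m(A) = 0 - (-6) = 6.
Since the holes are disjoint and sit inside A, by finite additivity
  m(H) = sum_i (b_i - a_i), and m(A \ H) = m(A) - m(H).
Computing the hole measures:
  m(H_1) = -19/4 - (-23/4) = 1.
  m(H_2) = -4 - (-9/2) = 1/2.
  m(H_3) = -5/2 - (-3) = 1/2.
  m(H_4) = -1 - (-2) = 1.
Summed: m(H) = 1 + 1/2 + 1/2 + 1 = 3.
So m(A \ H) = 6 - 3 = 3.

3


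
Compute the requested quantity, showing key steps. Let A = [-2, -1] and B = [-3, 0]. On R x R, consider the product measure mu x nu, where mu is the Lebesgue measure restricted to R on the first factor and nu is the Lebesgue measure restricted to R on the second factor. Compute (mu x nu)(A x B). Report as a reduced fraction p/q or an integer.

For a measurable rectangle A x B, the product measure satisfies
  (mu x nu)(A x B) = mu(A) * nu(B).
  mu(A) = 1.
  nu(B) = 3.
  (mu x nu)(A x B) = 1 * 3 = 3.

3


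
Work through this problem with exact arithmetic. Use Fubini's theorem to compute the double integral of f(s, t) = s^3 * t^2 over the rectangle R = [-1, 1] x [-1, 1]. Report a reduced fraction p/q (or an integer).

f(s, t) is a tensor product of a function of s and a function of t, and both factors are bounded continuous (hence Lebesgue integrable) on the rectangle, so Fubini's theorem applies:
  integral_R f d(m x m) = (integral_a1^b1 s^3 ds) * (integral_a2^b2 t^2 dt).
Inner integral in s: integral_{-1}^{1} s^3 ds = (1^4 - (-1)^4)/4
  = 0.
Inner integral in t: integral_{-1}^{1} t^2 dt = (1^3 - (-1)^3)/3
  = 2/3.
Product: (0) * (2/3) = 0.

0


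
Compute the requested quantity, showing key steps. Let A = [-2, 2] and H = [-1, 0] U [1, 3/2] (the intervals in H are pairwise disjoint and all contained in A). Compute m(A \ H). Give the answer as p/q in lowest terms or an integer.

The ambient interval has length m(A) = 2 - (-2) = 4.
Since the holes are disjoint and sit inside A, by finite additivity
  m(H) = sum_i (b_i - a_i), and m(A \ H) = m(A) - m(H).
Computing the hole measures:
  m(H_1) = 0 - (-1) = 1.
  m(H_2) = 3/2 - 1 = 1/2.
Summed: m(H) = 1 + 1/2 = 3/2.
So m(A \ H) = 4 - 3/2 = 5/2.

5/2


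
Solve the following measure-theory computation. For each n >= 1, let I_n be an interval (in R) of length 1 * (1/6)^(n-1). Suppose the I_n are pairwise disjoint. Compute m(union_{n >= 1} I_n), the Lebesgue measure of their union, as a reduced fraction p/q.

By countable additivity of the Lebesgue measure on pairwise disjoint measurable sets,
  m(union_{n >= 1} I_n) = sum_{n >= 1} m(I_n) = sum_{n >= 1} a * r^(n-1),
  with a = 1 and r = 1/6.
Since 0 < r = 1/6 < 1, the geometric series converges:
  sum_{n >= 1} a * r^(n-1) = a / (1 - r).
  = 1 / (1 - 1/6)
  = 1 / (5/6)
  = 6/5.

6/5


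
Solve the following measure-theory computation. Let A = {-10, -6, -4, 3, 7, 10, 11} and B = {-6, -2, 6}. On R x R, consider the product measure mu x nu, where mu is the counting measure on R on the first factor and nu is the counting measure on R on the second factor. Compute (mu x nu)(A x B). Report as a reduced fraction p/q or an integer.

For a measurable rectangle A x B, the product measure satisfies
  (mu x nu)(A x B) = mu(A) * nu(B).
  mu(A) = 7.
  nu(B) = 3.
  (mu x nu)(A x B) = 7 * 3 = 21.

21


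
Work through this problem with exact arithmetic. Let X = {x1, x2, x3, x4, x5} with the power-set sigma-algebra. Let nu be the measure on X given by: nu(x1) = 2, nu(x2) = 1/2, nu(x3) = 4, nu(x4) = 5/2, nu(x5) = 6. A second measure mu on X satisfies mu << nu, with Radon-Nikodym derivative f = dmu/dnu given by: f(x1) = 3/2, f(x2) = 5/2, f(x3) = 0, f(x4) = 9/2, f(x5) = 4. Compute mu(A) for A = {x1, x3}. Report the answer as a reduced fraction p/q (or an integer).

By the defining property of the Radon-Nikodym derivative, for every measurable set A,
  mu(A) = integral_A f dnu.
Since nu is a discrete measure concentrated on the atoms of X, the integral over A reduces to the sum
  mu(A) = sum_{x in A} f(x) * nu({x}).
Computing each term:
  x1: f(x1) * nu(x1) = 3/2 * 2 = 3.
  x3: f(x3) * nu(x3) = 0 * 4 = 0.
Summing: mu(A) = 3 + 0 = 3.

3


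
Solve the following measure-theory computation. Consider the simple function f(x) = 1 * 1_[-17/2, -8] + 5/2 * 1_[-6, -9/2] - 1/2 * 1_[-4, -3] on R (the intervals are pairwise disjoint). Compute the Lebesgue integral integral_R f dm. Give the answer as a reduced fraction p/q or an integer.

For a simple function f = sum_i c_i * 1_{A_i} with disjoint A_i,
  integral f dm = sum_i c_i * m(A_i).
Lengths of the A_i:
  m(A_1) = -8 - (-17/2) = 1/2.
  m(A_2) = -9/2 - (-6) = 3/2.
  m(A_3) = -3 - (-4) = 1.
Contributions c_i * m(A_i):
  (1) * (1/2) = 1/2.
  (5/2) * (3/2) = 15/4.
  (-1/2) * (1) = -1/2.
Total: 1/2 + 15/4 - 1/2 = 15/4.

15/4


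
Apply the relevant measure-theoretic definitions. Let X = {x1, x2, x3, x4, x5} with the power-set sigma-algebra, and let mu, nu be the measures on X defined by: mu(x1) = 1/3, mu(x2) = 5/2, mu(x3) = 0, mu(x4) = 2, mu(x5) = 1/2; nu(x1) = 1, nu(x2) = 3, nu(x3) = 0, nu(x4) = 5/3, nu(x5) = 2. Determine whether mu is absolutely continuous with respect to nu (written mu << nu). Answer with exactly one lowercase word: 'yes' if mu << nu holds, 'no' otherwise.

mu << nu means: every nu-null measurable set is also mu-null; equivalently, for every atom x, if nu({x}) = 0 then mu({x}) = 0.
Checking each atom:
  x1: nu = 1 > 0 -> no constraint.
  x2: nu = 3 > 0 -> no constraint.
  x3: nu = 0, mu = 0 -> consistent with mu << nu.
  x4: nu = 5/3 > 0 -> no constraint.
  x5: nu = 2 > 0 -> no constraint.
No atom violates the condition. Therefore mu << nu.

yes


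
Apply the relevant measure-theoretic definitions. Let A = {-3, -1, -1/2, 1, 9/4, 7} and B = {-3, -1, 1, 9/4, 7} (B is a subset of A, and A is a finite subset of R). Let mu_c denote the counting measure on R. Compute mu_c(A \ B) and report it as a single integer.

Counting measure assigns mu_c(E) = |E| (number of elements) when E is finite. For B subset A, A \ B is the set of elements of A not in B, so |A \ B| = |A| - |B|.
|A| = 6, |B| = 5, so mu_c(A \ B) = 6 - 5 = 1.

1


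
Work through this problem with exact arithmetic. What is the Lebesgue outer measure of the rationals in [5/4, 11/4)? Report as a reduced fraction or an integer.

Q cap [5/4, 11/4) is countable; list its elements as q_1, q_2, ... . Fix eps > 0 and cover the k-th point by an interval of length eps * 2^(-k). The cover has total length eps * sum_{k>=1} 2^(-k) = eps, so by definition of outer measure m*(Q cap [5/4, 11/4)) <= eps. Since eps was arbitrary and m* >= 0, the outer measure is 0.

0


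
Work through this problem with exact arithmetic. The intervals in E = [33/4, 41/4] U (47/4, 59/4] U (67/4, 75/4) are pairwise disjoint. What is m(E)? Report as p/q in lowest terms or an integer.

For pairwise disjoint intervals, m(union_i I_i) = sum_i m(I_i),
and m is invariant under swapping open/closed endpoints (single points have measure 0).
So m(E) = sum_i (b_i - a_i).
  I_1 has length 41/4 - 33/4 = 2.
  I_2 has length 59/4 - 47/4 = 3.
  I_3 has length 75/4 - 67/4 = 2.
Summing:
  m(E) = 2 + 3 + 2 = 7.

7


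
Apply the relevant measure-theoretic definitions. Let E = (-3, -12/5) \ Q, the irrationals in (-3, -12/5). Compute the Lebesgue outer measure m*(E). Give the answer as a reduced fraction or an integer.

The interval I = (-3, -12/5) has m(I) = -12/5 - (-3) = 3/5 (endpoints are measure-zero, so open/closed/half-open agree). Write I = (I cap Q) u (I \ Q). The rationals in I are countable, so m*(I cap Q) = 0 (cover each rational by intervals whose total length is arbitrarily small). By countable subadditivity m*(I) <= m*(I cap Q) + m*(I \ Q), hence m*(I \ Q) >= m(I) = 3/5. The reverse inequality m*(I \ Q) <= m*(I) = 3/5 is trivial since (I \ Q) is a subset of I. Therefore m*(I \ Q) = 3/5.

3/5


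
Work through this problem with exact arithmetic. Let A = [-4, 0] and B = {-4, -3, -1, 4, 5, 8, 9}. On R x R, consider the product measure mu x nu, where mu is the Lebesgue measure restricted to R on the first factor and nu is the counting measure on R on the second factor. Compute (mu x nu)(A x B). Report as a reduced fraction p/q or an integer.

For a measurable rectangle A x B, the product measure satisfies
  (mu x nu)(A x B) = mu(A) * nu(B).
  mu(A) = 4.
  nu(B) = 7.
  (mu x nu)(A x B) = 4 * 7 = 28.

28


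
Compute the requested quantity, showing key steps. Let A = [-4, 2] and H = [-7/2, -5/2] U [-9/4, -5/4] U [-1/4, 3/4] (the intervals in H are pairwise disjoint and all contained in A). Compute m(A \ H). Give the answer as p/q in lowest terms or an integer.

The ambient interval has length m(A) = 2 - (-4) = 6.
Since the holes are disjoint and sit inside A, by finite additivity
  m(H) = sum_i (b_i - a_i), and m(A \ H) = m(A) - m(H).
Computing the hole measures:
  m(H_1) = -5/2 - (-7/2) = 1.
  m(H_2) = -5/4 - (-9/4) = 1.
  m(H_3) = 3/4 - (-1/4) = 1.
Summed: m(H) = 1 + 1 + 1 = 3.
So m(A \ H) = 6 - 3 = 3.

3


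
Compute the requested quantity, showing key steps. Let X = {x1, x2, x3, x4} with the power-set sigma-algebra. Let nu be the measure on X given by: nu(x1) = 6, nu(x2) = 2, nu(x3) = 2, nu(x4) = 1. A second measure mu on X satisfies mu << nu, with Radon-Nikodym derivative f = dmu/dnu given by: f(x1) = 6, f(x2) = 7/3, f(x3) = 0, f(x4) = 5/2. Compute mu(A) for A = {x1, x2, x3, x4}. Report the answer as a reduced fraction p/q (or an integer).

By the defining property of the Radon-Nikodym derivative, for every measurable set A,
  mu(A) = integral_A f dnu.
Since nu is a discrete measure concentrated on the atoms of X, the integral over A reduces to the sum
  mu(A) = sum_{x in A} f(x) * nu({x}).
Computing each term:
  x1: f(x1) * nu(x1) = 6 * 6 = 36.
  x2: f(x2) * nu(x2) = 7/3 * 2 = 14/3.
  x3: f(x3) * nu(x3) = 0 * 2 = 0.
  x4: f(x4) * nu(x4) = 5/2 * 1 = 5/2.
Summing: mu(A) = 36 + 14/3 + 0 + 5/2 = 259/6.

259/6


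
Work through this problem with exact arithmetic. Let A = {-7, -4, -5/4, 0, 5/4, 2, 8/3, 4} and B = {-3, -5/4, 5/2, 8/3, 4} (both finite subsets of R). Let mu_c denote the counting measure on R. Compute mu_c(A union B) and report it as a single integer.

Counting measure on a finite set equals cardinality. By inclusion-exclusion, |A union B| = |A| + |B| - |A cap B|.
|A| = 8, |B| = 5, |A cap B| = 3.
So mu_c(A union B) = 8 + 5 - 3 = 10.

10


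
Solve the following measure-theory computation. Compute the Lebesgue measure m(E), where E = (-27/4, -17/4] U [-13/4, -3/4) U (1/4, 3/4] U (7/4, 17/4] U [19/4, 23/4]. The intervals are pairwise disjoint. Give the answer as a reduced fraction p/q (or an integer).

For pairwise disjoint intervals, m(union_i I_i) = sum_i m(I_i),
and m is invariant under swapping open/closed endpoints (single points have measure 0).
So m(E) = sum_i (b_i - a_i).
  I_1 has length -17/4 - (-27/4) = 5/2.
  I_2 has length -3/4 - (-13/4) = 5/2.
  I_3 has length 3/4 - 1/4 = 1/2.
  I_4 has length 17/4 - 7/4 = 5/2.
  I_5 has length 23/4 - 19/4 = 1.
Summing:
  m(E) = 5/2 + 5/2 + 1/2 + 5/2 + 1 = 9.

9


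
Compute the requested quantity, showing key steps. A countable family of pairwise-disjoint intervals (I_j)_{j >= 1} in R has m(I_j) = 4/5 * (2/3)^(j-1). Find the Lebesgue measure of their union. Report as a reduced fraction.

By countable additivity of the Lebesgue measure on pairwise disjoint measurable sets,
  m(union_{j >= 1} I_j) = sum_{j >= 1} m(I_j) = sum_{j >= 1} a * r^(j-1),
  with a = 4/5 and r = 2/3.
Since 0 < r = 2/3 < 1, the geometric series converges:
  sum_{j >= 1} a * r^(j-1) = a / (1 - r).
  = 4/5 / (1 - 2/3)
  = 4/5 / (1/3)
  = 12/5.

12/5


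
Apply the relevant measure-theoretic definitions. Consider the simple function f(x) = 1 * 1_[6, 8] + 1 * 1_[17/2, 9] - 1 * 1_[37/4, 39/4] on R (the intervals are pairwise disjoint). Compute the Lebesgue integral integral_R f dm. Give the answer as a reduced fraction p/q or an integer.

For a simple function f = sum_i c_i * 1_{A_i} with disjoint A_i,
  integral f dm = sum_i c_i * m(A_i).
Lengths of the A_i:
  m(A_1) = 8 - 6 = 2.
  m(A_2) = 9 - 17/2 = 1/2.
  m(A_3) = 39/4 - 37/4 = 1/2.
Contributions c_i * m(A_i):
  (1) * (2) = 2.
  (1) * (1/2) = 1/2.
  (-1) * (1/2) = -1/2.
Total: 2 + 1/2 - 1/2 = 2.

2


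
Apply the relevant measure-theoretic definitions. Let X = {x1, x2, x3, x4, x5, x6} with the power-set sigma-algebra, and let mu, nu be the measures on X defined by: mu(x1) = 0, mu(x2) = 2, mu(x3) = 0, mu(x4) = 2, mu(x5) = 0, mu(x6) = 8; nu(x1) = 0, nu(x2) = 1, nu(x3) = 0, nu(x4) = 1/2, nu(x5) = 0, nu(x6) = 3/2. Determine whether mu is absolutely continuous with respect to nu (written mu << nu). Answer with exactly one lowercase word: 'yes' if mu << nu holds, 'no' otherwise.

mu << nu means: every nu-null measurable set is also mu-null; equivalently, for every atom x, if nu({x}) = 0 then mu({x}) = 0.
Checking each atom:
  x1: nu = 0, mu = 0 -> consistent with mu << nu.
  x2: nu = 1 > 0 -> no constraint.
  x3: nu = 0, mu = 0 -> consistent with mu << nu.
  x4: nu = 1/2 > 0 -> no constraint.
  x5: nu = 0, mu = 0 -> consistent with mu << nu.
  x6: nu = 3/2 > 0 -> no constraint.
No atom violates the condition. Therefore mu << nu.

yes


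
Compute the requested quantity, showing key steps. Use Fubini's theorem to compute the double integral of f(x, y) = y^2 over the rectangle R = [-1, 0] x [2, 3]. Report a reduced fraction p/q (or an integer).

f(x, y) is a tensor product of a function of x and a function of y, and both factors are bounded continuous (hence Lebesgue integrable) on the rectangle, so Fubini's theorem applies:
  integral_R f d(m x m) = (integral_a1^b1 1 dx) * (integral_a2^b2 y^2 dy).
Inner integral in x: integral_{-1}^{0} 1 dx = (0^1 - (-1)^1)/1
  = 1.
Inner integral in y: integral_{2}^{3} y^2 dy = (3^3 - 2^3)/3
  = 19/3.
Product: (1) * (19/3) = 19/3.

19/3


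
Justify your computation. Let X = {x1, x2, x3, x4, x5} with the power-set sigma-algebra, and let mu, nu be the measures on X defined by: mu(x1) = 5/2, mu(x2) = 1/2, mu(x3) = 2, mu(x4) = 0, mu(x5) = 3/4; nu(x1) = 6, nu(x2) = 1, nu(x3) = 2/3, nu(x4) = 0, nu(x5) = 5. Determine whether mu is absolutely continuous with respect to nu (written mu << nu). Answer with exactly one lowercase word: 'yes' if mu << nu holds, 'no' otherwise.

mu << nu means: every nu-null measurable set is also mu-null; equivalently, for every atom x, if nu({x}) = 0 then mu({x}) = 0.
Checking each atom:
  x1: nu = 6 > 0 -> no constraint.
  x2: nu = 1 > 0 -> no constraint.
  x3: nu = 2/3 > 0 -> no constraint.
  x4: nu = 0, mu = 0 -> consistent with mu << nu.
  x5: nu = 5 > 0 -> no constraint.
No atom violates the condition. Therefore mu << nu.

yes


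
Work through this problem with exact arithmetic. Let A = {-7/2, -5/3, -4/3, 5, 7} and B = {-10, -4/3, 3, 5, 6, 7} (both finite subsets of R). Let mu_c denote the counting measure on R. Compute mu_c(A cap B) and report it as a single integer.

Counting measure on a finite set equals cardinality. mu_c(A cap B) = |A cap B| (elements appearing in both).
Enumerating the elements of A that also lie in B gives 3 element(s).
So mu_c(A cap B) = 3.

3


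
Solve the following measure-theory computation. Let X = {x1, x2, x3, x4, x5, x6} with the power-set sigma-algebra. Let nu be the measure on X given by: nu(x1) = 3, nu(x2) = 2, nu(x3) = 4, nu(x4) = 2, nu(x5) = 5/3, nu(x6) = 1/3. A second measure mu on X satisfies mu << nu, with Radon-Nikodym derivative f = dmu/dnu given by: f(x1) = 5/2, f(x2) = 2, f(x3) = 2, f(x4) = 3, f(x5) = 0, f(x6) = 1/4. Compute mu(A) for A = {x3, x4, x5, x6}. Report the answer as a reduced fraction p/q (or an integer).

By the defining property of the Radon-Nikodym derivative, for every measurable set A,
  mu(A) = integral_A f dnu.
Since nu is a discrete measure concentrated on the atoms of X, the integral over A reduces to the sum
  mu(A) = sum_{x in A} f(x) * nu({x}).
Computing each term:
  x3: f(x3) * nu(x3) = 2 * 4 = 8.
  x4: f(x4) * nu(x4) = 3 * 2 = 6.
  x5: f(x5) * nu(x5) = 0 * 5/3 = 0.
  x6: f(x6) * nu(x6) = 1/4 * 1/3 = 1/12.
Summing: mu(A) = 8 + 6 + 0 + 1/12 = 169/12.

169/12


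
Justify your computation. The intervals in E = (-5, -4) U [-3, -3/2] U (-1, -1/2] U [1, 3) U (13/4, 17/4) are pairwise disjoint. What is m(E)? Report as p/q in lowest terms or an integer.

For pairwise disjoint intervals, m(union_i I_i) = sum_i m(I_i),
and m is invariant under swapping open/closed endpoints (single points have measure 0).
So m(E) = sum_i (b_i - a_i).
  I_1 has length -4 - (-5) = 1.
  I_2 has length -3/2 - (-3) = 3/2.
  I_3 has length -1/2 - (-1) = 1/2.
  I_4 has length 3 - 1 = 2.
  I_5 has length 17/4 - 13/4 = 1.
Summing:
  m(E) = 1 + 3/2 + 1/2 + 2 + 1 = 6.

6


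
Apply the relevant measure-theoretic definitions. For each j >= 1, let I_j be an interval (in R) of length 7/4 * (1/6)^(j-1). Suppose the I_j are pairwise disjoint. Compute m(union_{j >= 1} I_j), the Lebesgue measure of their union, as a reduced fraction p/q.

By countable additivity of the Lebesgue measure on pairwise disjoint measurable sets,
  m(union_{j >= 1} I_j) = sum_{j >= 1} m(I_j) = sum_{j >= 1} a * r^(j-1),
  with a = 7/4 and r = 1/6.
Since 0 < r = 1/6 < 1, the geometric series converges:
  sum_{j >= 1} a * r^(j-1) = a / (1 - r).
  = 7/4 / (1 - 1/6)
  = 7/4 / (5/6)
  = 21/10.

21/10


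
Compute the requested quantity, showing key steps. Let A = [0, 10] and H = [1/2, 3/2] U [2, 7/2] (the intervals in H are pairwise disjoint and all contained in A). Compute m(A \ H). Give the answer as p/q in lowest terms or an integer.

The ambient interval has length m(A) = 10 - 0 = 10.
Since the holes are disjoint and sit inside A, by finite additivity
  m(H) = sum_i (b_i - a_i), and m(A \ H) = m(A) - m(H).
Computing the hole measures:
  m(H_1) = 3/2 - 1/2 = 1.
  m(H_2) = 7/2 - 2 = 3/2.
Summed: m(H) = 1 + 3/2 = 5/2.
So m(A \ H) = 10 - 5/2 = 15/2.

15/2


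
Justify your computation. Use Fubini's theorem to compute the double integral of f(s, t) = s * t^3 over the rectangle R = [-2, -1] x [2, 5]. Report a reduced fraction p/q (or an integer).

f(s, t) is a tensor product of a function of s and a function of t, and both factors are bounded continuous (hence Lebesgue integrable) on the rectangle, so Fubini's theorem applies:
  integral_R f d(m x m) = (integral_a1^b1 s ds) * (integral_a2^b2 t^3 dt).
Inner integral in s: integral_{-2}^{-1} s ds = ((-1)^2 - (-2)^2)/2
  = -3/2.
Inner integral in t: integral_{2}^{5} t^3 dt = (5^4 - 2^4)/4
  = 609/4.
Product: (-3/2) * (609/4) = -1827/8.

-1827/8


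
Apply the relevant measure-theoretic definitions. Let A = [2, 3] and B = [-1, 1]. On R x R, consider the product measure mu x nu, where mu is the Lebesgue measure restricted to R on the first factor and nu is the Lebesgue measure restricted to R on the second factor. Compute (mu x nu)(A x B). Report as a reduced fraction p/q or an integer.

For a measurable rectangle A x B, the product measure satisfies
  (mu x nu)(A x B) = mu(A) * nu(B).
  mu(A) = 1.
  nu(B) = 2.
  (mu x nu)(A x B) = 1 * 2 = 2.

2


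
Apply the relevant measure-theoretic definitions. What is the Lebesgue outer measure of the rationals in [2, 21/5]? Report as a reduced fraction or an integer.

E = Q cap [2, 21/5] is a subset of Q, which is countable. Enumerate Q = {q_1, q_2, ...}; for any eps > 0, cover q_k by the open interval (q_k - eps/2^(k+1), q_k + eps/2^(k+1)), of length eps/2^k. The total cover length is sum_{k>=1} eps/2^k = eps. Hence m*(E) <= m*(Q) <= eps for every eps > 0, and since outer measure is non-negative, m*(E) = 0.

0


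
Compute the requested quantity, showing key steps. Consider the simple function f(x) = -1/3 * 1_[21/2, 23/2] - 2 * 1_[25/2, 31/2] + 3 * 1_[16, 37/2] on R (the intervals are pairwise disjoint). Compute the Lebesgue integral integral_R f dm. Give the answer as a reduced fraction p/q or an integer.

For a simple function f = sum_i c_i * 1_{A_i} with disjoint A_i,
  integral f dm = sum_i c_i * m(A_i).
Lengths of the A_i:
  m(A_1) = 23/2 - 21/2 = 1.
  m(A_2) = 31/2 - 25/2 = 3.
  m(A_3) = 37/2 - 16 = 5/2.
Contributions c_i * m(A_i):
  (-1/3) * (1) = -1/3.
  (-2) * (3) = -6.
  (3) * (5/2) = 15/2.
Total: -1/3 - 6 + 15/2 = 7/6.

7/6


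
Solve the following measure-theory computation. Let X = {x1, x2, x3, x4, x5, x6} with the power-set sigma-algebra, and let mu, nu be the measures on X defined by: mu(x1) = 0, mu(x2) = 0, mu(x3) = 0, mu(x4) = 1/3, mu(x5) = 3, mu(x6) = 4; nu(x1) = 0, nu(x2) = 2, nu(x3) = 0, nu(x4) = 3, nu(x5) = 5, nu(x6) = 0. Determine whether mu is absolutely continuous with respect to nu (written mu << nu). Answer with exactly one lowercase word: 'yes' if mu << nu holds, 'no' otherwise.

mu << nu means: every nu-null measurable set is also mu-null; equivalently, for every atom x, if nu({x}) = 0 then mu({x}) = 0.
Checking each atom:
  x1: nu = 0, mu = 0 -> consistent with mu << nu.
  x2: nu = 2 > 0 -> no constraint.
  x3: nu = 0, mu = 0 -> consistent with mu << nu.
  x4: nu = 3 > 0 -> no constraint.
  x5: nu = 5 > 0 -> no constraint.
  x6: nu = 0, mu = 4 > 0 -> violates mu << nu.
The atom(s) x6 violate the condition (nu = 0 but mu > 0). Therefore mu is NOT absolutely continuous w.r.t. nu.

no


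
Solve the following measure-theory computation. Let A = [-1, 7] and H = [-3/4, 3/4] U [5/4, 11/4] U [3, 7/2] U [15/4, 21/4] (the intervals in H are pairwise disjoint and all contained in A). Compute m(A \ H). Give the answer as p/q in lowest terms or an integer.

The ambient interval has length m(A) = 7 - (-1) = 8.
Since the holes are disjoint and sit inside A, by finite additivity
  m(H) = sum_i (b_i - a_i), and m(A \ H) = m(A) - m(H).
Computing the hole measures:
  m(H_1) = 3/4 - (-3/4) = 3/2.
  m(H_2) = 11/4 - 5/4 = 3/2.
  m(H_3) = 7/2 - 3 = 1/2.
  m(H_4) = 21/4 - 15/4 = 3/2.
Summed: m(H) = 3/2 + 3/2 + 1/2 + 3/2 = 5.
So m(A \ H) = 8 - 5 = 3.

3


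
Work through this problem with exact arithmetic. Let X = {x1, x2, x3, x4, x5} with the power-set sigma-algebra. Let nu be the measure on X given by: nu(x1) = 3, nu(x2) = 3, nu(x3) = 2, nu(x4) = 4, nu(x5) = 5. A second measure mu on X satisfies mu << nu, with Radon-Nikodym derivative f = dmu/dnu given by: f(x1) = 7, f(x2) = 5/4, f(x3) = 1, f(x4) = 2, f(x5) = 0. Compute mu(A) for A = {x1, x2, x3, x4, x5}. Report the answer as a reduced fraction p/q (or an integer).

By the defining property of the Radon-Nikodym derivative, for every measurable set A,
  mu(A) = integral_A f dnu.
Since nu is a discrete measure concentrated on the atoms of X, the integral over A reduces to the sum
  mu(A) = sum_{x in A} f(x) * nu({x}).
Computing each term:
  x1: f(x1) * nu(x1) = 7 * 3 = 21.
  x2: f(x2) * nu(x2) = 5/4 * 3 = 15/4.
  x3: f(x3) * nu(x3) = 1 * 2 = 2.
  x4: f(x4) * nu(x4) = 2 * 4 = 8.
  x5: f(x5) * nu(x5) = 0 * 5 = 0.
Summing: mu(A) = 21 + 15/4 + 2 + 8 + 0 = 139/4.

139/4


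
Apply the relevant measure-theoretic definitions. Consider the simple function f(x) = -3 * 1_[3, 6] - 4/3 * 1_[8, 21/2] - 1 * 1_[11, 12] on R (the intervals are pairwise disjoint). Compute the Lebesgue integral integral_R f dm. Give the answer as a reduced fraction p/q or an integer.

For a simple function f = sum_i c_i * 1_{A_i} with disjoint A_i,
  integral f dm = sum_i c_i * m(A_i).
Lengths of the A_i:
  m(A_1) = 6 - 3 = 3.
  m(A_2) = 21/2 - 8 = 5/2.
  m(A_3) = 12 - 11 = 1.
Contributions c_i * m(A_i):
  (-3) * (3) = -9.
  (-4/3) * (5/2) = -10/3.
  (-1) * (1) = -1.
Total: -9 - 10/3 - 1 = -40/3.

-40/3


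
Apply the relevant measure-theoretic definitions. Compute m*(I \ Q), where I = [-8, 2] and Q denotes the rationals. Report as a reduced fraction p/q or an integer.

The interval I = [-8, 2] has m(I) = 2 - (-8) = 10 (endpoints are measure-zero, so open/closed/half-open agree). Write I = (I cap Q) u (I \ Q). The rationals in I are countable, so m*(I cap Q) = 0 (cover each rational by intervals whose total length is arbitrarily small). By countable subadditivity m*(I) <= m*(I cap Q) + m*(I \ Q), hence m*(I \ Q) >= m(I) = 10. The reverse inequality m*(I \ Q) <= m*(I) = 10 is trivial since (I \ Q) is a subset of I. Therefore m*(I \ Q) = 10.

10


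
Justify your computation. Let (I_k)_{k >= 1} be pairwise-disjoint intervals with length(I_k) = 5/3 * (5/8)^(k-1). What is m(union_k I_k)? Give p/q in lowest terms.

By countable additivity of the Lebesgue measure on pairwise disjoint measurable sets,
  m(union_{k >= 1} I_k) = sum_{k >= 1} m(I_k) = sum_{k >= 1} a * r^(k-1),
  with a = 5/3 and r = 5/8.
Since 0 < r = 5/8 < 1, the geometric series converges:
  sum_{k >= 1} a * r^(k-1) = a / (1 - r).
  = 5/3 / (1 - 5/8)
  = 5/3 / (3/8)
  = 40/9.

40/9


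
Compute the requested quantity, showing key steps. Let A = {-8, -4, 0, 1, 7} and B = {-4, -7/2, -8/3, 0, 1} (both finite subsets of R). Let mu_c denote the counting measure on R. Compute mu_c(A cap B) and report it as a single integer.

Counting measure on a finite set equals cardinality. mu_c(A cap B) = |A cap B| (elements appearing in both).
Enumerating the elements of A that also lie in B gives 3 element(s).
So mu_c(A cap B) = 3.

3


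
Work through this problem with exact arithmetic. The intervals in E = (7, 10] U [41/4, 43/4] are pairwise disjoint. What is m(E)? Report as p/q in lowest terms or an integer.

For pairwise disjoint intervals, m(union_i I_i) = sum_i m(I_i),
and m is invariant under swapping open/closed endpoints (single points have measure 0).
So m(E) = sum_i (b_i - a_i).
  I_1 has length 10 - 7 = 3.
  I_2 has length 43/4 - 41/4 = 1/2.
Summing:
  m(E) = 3 + 1/2 = 7/2.

7/2


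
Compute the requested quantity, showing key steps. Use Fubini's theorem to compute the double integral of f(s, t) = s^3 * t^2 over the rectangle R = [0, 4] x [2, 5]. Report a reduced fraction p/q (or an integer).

f(s, t) is a tensor product of a function of s and a function of t, and both factors are bounded continuous (hence Lebesgue integrable) on the rectangle, so Fubini's theorem applies:
  integral_R f d(m x m) = (integral_a1^b1 s^3 ds) * (integral_a2^b2 t^2 dt).
Inner integral in s: integral_{0}^{4} s^3 ds = (4^4 - 0^4)/4
  = 64.
Inner integral in t: integral_{2}^{5} t^2 dt = (5^3 - 2^3)/3
  = 39.
Product: (64) * (39) = 2496.

2496


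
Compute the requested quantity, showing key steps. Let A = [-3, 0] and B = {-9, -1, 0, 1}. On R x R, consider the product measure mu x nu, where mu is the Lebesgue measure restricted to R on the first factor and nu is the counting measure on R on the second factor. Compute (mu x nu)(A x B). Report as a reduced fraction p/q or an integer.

For a measurable rectangle A x B, the product measure satisfies
  (mu x nu)(A x B) = mu(A) * nu(B).
  mu(A) = 3.
  nu(B) = 4.
  (mu x nu)(A x B) = 3 * 4 = 12.

12


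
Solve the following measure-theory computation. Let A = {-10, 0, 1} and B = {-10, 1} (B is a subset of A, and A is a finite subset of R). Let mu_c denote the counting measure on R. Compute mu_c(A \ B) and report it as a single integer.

Counting measure assigns mu_c(E) = |E| (number of elements) when E is finite. For B subset A, A \ B is the set of elements of A not in B, so |A \ B| = |A| - |B|.
|A| = 3, |B| = 2, so mu_c(A \ B) = 3 - 2 = 1.

1


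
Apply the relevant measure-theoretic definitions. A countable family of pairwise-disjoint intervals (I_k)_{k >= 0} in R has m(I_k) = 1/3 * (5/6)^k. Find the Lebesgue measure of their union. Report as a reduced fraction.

By countable additivity of the Lebesgue measure on pairwise disjoint measurable sets,
  m(union_{k >= 0} I_k) = sum_{k >= 0} m(I_k) = sum_{k >= 0} a * r^k,
  with a = 1/3 and r = 5/6.
Since 0 < r = 5/6 < 1, the geometric series converges:
  sum_{k >= 0} a * r^k = a / (1 - r).
  = 1/3 / (1 - 5/6)
  = 1/3 / (1/6)
  = 2.

2


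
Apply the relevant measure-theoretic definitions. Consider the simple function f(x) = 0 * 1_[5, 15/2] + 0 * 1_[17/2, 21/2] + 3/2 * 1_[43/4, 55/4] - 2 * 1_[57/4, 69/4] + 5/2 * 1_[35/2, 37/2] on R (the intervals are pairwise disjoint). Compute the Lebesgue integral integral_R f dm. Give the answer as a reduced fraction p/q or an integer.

For a simple function f = sum_i c_i * 1_{A_i} with disjoint A_i,
  integral f dm = sum_i c_i * m(A_i).
Lengths of the A_i:
  m(A_1) = 15/2 - 5 = 5/2.
  m(A_2) = 21/2 - 17/2 = 2.
  m(A_3) = 55/4 - 43/4 = 3.
  m(A_4) = 69/4 - 57/4 = 3.
  m(A_5) = 37/2 - 35/2 = 1.
Contributions c_i * m(A_i):
  (0) * (5/2) = 0.
  (0) * (2) = 0.
  (3/2) * (3) = 9/2.
  (-2) * (3) = -6.
  (5/2) * (1) = 5/2.
Total: 0 + 0 + 9/2 - 6 + 5/2 = 1.

1


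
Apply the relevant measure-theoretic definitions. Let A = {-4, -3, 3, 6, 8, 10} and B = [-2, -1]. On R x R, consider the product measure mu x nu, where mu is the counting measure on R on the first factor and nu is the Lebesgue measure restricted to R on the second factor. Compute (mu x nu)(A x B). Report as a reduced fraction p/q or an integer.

For a measurable rectangle A x B, the product measure satisfies
  (mu x nu)(A x B) = mu(A) * nu(B).
  mu(A) = 6.
  nu(B) = 1.
  (mu x nu)(A x B) = 6 * 1 = 6.

6


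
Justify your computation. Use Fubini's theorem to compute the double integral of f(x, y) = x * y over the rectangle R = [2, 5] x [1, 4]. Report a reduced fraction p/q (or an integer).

f(x, y) is a tensor product of a function of x and a function of y, and both factors are bounded continuous (hence Lebesgue integrable) on the rectangle, so Fubini's theorem applies:
  integral_R f d(m x m) = (integral_a1^b1 x dx) * (integral_a2^b2 y dy).
Inner integral in x: integral_{2}^{5} x dx = (5^2 - 2^2)/2
  = 21/2.
Inner integral in y: integral_{1}^{4} y dy = (4^2 - 1^2)/2
  = 15/2.
Product: (21/2) * (15/2) = 315/4.

315/4


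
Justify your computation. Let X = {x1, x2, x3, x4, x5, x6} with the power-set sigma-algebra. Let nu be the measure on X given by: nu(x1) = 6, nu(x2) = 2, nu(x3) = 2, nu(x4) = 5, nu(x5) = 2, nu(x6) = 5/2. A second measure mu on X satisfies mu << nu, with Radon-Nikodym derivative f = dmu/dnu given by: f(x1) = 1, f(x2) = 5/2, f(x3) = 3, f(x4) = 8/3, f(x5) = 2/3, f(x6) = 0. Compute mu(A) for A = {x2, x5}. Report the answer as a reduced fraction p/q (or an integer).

By the defining property of the Radon-Nikodym derivative, for every measurable set A,
  mu(A) = integral_A f dnu.
Since nu is a discrete measure concentrated on the atoms of X, the integral over A reduces to the sum
  mu(A) = sum_{x in A} f(x) * nu({x}).
Computing each term:
  x2: f(x2) * nu(x2) = 5/2 * 2 = 5.
  x5: f(x5) * nu(x5) = 2/3 * 2 = 4/3.
Summing: mu(A) = 5 + 4/3 = 19/3.

19/3


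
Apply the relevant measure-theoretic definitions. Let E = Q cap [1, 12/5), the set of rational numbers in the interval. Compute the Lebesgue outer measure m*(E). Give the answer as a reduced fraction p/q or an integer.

The set Q cap [1, 12/5) is countable (a subset of the countable set Q). Lebesgue outer measure of any countable set is 0: each singleton {q} has m*({q}) = 0, and by countable subadditivity m*(union_k {q_k}) <= sum_k m*({q_k}) = sum_k 0 = 0. The reverse inequality m*(E) >= 0 is automatic. So m*(Q cap [1, 12/5)) = 0.

0


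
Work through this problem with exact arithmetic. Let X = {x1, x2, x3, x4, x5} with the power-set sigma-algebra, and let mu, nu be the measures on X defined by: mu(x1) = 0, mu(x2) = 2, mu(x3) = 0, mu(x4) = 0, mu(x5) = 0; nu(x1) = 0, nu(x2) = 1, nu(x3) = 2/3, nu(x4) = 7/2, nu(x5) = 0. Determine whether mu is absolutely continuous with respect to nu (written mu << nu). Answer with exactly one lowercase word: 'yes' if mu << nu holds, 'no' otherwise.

mu << nu means: every nu-null measurable set is also mu-null; equivalently, for every atom x, if nu({x}) = 0 then mu({x}) = 0.
Checking each atom:
  x1: nu = 0, mu = 0 -> consistent with mu << nu.
  x2: nu = 1 > 0 -> no constraint.
  x3: nu = 2/3 > 0 -> no constraint.
  x4: nu = 7/2 > 0 -> no constraint.
  x5: nu = 0, mu = 0 -> consistent with mu << nu.
No atom violates the condition. Therefore mu << nu.

yes


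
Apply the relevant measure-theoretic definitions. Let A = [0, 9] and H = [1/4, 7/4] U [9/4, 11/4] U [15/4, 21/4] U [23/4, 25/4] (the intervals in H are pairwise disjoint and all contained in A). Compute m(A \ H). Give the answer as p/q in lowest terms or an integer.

The ambient interval has length m(A) = 9 - 0 = 9.
Since the holes are disjoint and sit inside A, by finite additivity
  m(H) = sum_i (b_i - a_i), and m(A \ H) = m(A) - m(H).
Computing the hole measures:
  m(H_1) = 7/4 - 1/4 = 3/2.
  m(H_2) = 11/4 - 9/4 = 1/2.
  m(H_3) = 21/4 - 15/4 = 3/2.
  m(H_4) = 25/4 - 23/4 = 1/2.
Summed: m(H) = 3/2 + 1/2 + 3/2 + 1/2 = 4.
So m(A \ H) = 9 - 4 = 5.

5


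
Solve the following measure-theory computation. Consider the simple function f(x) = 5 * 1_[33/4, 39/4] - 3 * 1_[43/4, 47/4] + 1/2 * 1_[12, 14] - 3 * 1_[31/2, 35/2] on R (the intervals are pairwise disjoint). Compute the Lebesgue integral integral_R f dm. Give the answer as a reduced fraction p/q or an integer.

For a simple function f = sum_i c_i * 1_{A_i} with disjoint A_i,
  integral f dm = sum_i c_i * m(A_i).
Lengths of the A_i:
  m(A_1) = 39/4 - 33/4 = 3/2.
  m(A_2) = 47/4 - 43/4 = 1.
  m(A_3) = 14 - 12 = 2.
  m(A_4) = 35/2 - 31/2 = 2.
Contributions c_i * m(A_i):
  (5) * (3/2) = 15/2.
  (-3) * (1) = -3.
  (1/2) * (2) = 1.
  (-3) * (2) = -6.
Total: 15/2 - 3 + 1 - 6 = -1/2.

-1/2


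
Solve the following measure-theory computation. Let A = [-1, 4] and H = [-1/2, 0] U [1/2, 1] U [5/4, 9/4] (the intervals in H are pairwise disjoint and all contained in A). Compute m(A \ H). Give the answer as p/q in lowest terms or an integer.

The ambient interval has length m(A) = 4 - (-1) = 5.
Since the holes are disjoint and sit inside A, by finite additivity
  m(H) = sum_i (b_i - a_i), and m(A \ H) = m(A) - m(H).
Computing the hole measures:
  m(H_1) = 0 - (-1/2) = 1/2.
  m(H_2) = 1 - 1/2 = 1/2.
  m(H_3) = 9/4 - 5/4 = 1.
Summed: m(H) = 1/2 + 1/2 + 1 = 2.
So m(A \ H) = 5 - 2 = 3.

3


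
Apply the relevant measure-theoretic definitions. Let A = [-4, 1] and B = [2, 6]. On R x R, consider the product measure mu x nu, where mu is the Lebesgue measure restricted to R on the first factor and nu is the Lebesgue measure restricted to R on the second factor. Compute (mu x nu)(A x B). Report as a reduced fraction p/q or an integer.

For a measurable rectangle A x B, the product measure satisfies
  (mu x nu)(A x B) = mu(A) * nu(B).
  mu(A) = 5.
  nu(B) = 4.
  (mu x nu)(A x B) = 5 * 4 = 20.

20


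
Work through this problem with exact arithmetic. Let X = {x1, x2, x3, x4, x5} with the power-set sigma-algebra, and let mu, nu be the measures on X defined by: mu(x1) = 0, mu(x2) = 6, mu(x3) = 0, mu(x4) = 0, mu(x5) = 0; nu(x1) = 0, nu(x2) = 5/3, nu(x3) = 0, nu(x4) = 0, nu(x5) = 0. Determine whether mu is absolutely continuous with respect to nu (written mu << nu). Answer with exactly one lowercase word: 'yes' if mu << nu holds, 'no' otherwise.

mu << nu means: every nu-null measurable set is also mu-null; equivalently, for every atom x, if nu({x}) = 0 then mu({x}) = 0.
Checking each atom:
  x1: nu = 0, mu = 0 -> consistent with mu << nu.
  x2: nu = 5/3 > 0 -> no constraint.
  x3: nu = 0, mu = 0 -> consistent with mu << nu.
  x4: nu = 0, mu = 0 -> consistent with mu << nu.
  x5: nu = 0, mu = 0 -> consistent with mu << nu.
No atom violates the condition. Therefore mu << nu.

yes


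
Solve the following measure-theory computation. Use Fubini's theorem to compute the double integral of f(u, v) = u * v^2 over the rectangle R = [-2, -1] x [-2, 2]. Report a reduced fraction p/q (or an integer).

f(u, v) is a tensor product of a function of u and a function of v, and both factors are bounded continuous (hence Lebesgue integrable) on the rectangle, so Fubini's theorem applies:
  integral_R f d(m x m) = (integral_a1^b1 u du) * (integral_a2^b2 v^2 dv).
Inner integral in u: integral_{-2}^{-1} u du = ((-1)^2 - (-2)^2)/2
  = -3/2.
Inner integral in v: integral_{-2}^{2} v^2 dv = (2^3 - (-2)^3)/3
  = 16/3.
Product: (-3/2) * (16/3) = -8.

-8


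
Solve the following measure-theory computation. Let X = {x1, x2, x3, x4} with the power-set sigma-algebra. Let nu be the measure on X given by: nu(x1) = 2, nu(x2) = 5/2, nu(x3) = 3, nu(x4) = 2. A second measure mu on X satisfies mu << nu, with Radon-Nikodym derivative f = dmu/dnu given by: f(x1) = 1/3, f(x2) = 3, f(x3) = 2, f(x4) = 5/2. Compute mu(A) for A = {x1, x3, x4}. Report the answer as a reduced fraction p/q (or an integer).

By the defining property of the Radon-Nikodym derivative, for every measurable set A,
  mu(A) = integral_A f dnu.
Since nu is a discrete measure concentrated on the atoms of X, the integral over A reduces to the sum
  mu(A) = sum_{x in A} f(x) * nu({x}).
Computing each term:
  x1: f(x1) * nu(x1) = 1/3 * 2 = 2/3.
  x3: f(x3) * nu(x3) = 2 * 3 = 6.
  x4: f(x4) * nu(x4) = 5/2 * 2 = 5.
Summing: mu(A) = 2/3 + 6 + 5 = 35/3.

35/3


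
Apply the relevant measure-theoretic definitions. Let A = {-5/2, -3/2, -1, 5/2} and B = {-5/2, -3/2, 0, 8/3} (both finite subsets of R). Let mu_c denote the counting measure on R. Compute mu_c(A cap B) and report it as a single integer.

Counting measure on a finite set equals cardinality. mu_c(A cap B) = |A cap B| (elements appearing in both).
Enumerating the elements of A that also lie in B gives 2 element(s).
So mu_c(A cap B) = 2.

2


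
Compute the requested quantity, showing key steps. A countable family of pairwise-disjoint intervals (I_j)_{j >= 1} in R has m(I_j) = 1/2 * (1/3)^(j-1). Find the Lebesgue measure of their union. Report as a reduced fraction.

By countable additivity of the Lebesgue measure on pairwise disjoint measurable sets,
  m(union_{j >= 1} I_j) = sum_{j >= 1} m(I_j) = sum_{j >= 1} a * r^(j-1),
  with a = 1/2 and r = 1/3.
Since 0 < r = 1/3 < 1, the geometric series converges:
  sum_{j >= 1} a * r^(j-1) = a / (1 - r).
  = 1/2 / (1 - 1/3)
  = 1/2 / (2/3)
  = 3/4.

3/4


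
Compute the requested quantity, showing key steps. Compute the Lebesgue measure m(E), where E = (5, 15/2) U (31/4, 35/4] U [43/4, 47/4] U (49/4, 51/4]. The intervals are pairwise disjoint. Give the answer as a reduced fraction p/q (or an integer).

For pairwise disjoint intervals, m(union_i I_i) = sum_i m(I_i),
and m is invariant under swapping open/closed endpoints (single points have measure 0).
So m(E) = sum_i (b_i - a_i).
  I_1 has length 15/2 - 5 = 5/2.
  I_2 has length 35/4 - 31/4 = 1.
  I_3 has length 47/4 - 43/4 = 1.
  I_4 has length 51/4 - 49/4 = 1/2.
Summing:
  m(E) = 5/2 + 1 + 1 + 1/2 = 5.

5


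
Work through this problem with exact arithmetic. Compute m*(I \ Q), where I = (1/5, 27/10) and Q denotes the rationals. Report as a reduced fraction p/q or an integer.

The interval I = (1/5, 27/10) has m(I) = 27/10 - 1/5 = 5/2 (endpoints are measure-zero, so open/closed/half-open agree). Write I = (I cap Q) u (I \ Q). The rationals in I are countable, so m*(I cap Q) = 0 (cover each rational by intervals whose total length is arbitrarily small). By countable subadditivity m*(I) <= m*(I cap Q) + m*(I \ Q), hence m*(I \ Q) >= m(I) = 5/2. The reverse inequality m*(I \ Q) <= m*(I) = 5/2 is trivial since (I \ Q) is a subset of I. Therefore m*(I \ Q) = 5/2.

5/2


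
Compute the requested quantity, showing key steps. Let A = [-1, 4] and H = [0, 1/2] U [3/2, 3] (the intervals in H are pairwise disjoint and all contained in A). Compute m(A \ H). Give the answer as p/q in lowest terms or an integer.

The ambient interval has length m(A) = 4 - (-1) = 5.
Since the holes are disjoint and sit inside A, by finite additivity
  m(H) = sum_i (b_i - a_i), and m(A \ H) = m(A) - m(H).
Computing the hole measures:
  m(H_1) = 1/2 - 0 = 1/2.
  m(H_2) = 3 - 3/2 = 3/2.
Summed: m(H) = 1/2 + 3/2 = 2.
So m(A \ H) = 5 - 2 = 3.

3


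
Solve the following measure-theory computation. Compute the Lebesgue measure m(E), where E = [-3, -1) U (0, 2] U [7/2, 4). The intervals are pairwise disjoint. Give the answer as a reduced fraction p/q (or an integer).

For pairwise disjoint intervals, m(union_i I_i) = sum_i m(I_i),
and m is invariant under swapping open/closed endpoints (single points have measure 0).
So m(E) = sum_i (b_i - a_i).
  I_1 has length -1 - (-3) = 2.
  I_2 has length 2 - 0 = 2.
  I_3 has length 4 - 7/2 = 1/2.
Summing:
  m(E) = 2 + 2 + 1/2 = 9/2.

9/2
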